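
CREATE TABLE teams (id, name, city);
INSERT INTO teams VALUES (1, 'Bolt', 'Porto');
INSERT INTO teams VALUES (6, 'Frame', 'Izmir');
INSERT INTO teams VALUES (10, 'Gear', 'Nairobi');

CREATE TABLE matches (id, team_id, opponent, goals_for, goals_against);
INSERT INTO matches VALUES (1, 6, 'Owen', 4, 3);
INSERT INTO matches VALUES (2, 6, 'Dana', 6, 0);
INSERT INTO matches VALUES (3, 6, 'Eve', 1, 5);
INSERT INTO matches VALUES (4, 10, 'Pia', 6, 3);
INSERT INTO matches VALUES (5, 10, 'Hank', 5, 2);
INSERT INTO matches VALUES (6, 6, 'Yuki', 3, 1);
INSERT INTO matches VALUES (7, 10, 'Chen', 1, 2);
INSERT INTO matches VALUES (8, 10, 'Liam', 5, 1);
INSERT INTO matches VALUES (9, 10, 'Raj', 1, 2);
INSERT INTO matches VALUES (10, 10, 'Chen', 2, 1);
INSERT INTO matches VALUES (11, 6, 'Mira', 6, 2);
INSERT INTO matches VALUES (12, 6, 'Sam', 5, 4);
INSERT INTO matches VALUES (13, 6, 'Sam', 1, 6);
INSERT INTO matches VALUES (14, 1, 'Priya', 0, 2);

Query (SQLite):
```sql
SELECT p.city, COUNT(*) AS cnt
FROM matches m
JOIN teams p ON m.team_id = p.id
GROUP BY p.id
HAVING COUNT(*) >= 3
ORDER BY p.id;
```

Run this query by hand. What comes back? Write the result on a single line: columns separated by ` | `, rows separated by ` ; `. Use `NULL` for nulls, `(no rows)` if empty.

Join each matches row to its teams via team_id.
Group joined rows by teams.id; compute COUNT(*) per group.
HAVING: keep groups with count ≥ 3.
  1: ids {14} → COUNT(*)=1
  6: ids {1, 2, 3, 6, 11, 12, 13} → COUNT(*)=7
  10: ids {4, 5, 7, 8, 9, 10} → COUNT(*)=6

Izmir | 7 ; Nairobi | 6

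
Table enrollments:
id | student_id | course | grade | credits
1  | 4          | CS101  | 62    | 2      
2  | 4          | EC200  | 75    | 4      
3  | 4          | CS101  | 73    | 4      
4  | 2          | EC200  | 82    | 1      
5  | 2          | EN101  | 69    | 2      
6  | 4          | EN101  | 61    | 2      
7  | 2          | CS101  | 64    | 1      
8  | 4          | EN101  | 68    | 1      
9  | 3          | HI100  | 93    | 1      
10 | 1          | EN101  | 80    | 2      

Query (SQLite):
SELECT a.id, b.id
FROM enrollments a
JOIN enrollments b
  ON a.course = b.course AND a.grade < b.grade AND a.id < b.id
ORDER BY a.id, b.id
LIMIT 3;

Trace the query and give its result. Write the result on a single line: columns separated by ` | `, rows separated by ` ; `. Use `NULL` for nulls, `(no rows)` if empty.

1 | 3 ; 1 | 7 ; 2 | 4

Pairs (a,b) with same course, a.grade < b.grade, a.id < b.id.
course groups: CS101:{1,3,7} EC200:{2,4} EN101:{5,6,8,10} HI100:{9}
Ordered by (a.id, b.id); first 3.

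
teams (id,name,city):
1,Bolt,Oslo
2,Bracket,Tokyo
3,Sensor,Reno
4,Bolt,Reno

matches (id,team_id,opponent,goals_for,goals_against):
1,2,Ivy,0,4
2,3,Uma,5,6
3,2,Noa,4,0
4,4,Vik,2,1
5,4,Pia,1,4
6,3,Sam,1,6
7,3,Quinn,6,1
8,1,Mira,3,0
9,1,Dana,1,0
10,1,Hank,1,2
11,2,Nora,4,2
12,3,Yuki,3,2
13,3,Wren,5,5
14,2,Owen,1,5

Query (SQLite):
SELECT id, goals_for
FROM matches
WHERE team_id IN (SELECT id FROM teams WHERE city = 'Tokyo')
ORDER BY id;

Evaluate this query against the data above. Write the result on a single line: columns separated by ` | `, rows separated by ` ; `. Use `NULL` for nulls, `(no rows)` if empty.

Inner query: teams.id where city = 'Tokyo'.
Outer: keep matches rows whose team_id is in that set.
Inner query → {2}

1 | 0 ; 3 | 4 ; 11 | 4 ; 14 | 1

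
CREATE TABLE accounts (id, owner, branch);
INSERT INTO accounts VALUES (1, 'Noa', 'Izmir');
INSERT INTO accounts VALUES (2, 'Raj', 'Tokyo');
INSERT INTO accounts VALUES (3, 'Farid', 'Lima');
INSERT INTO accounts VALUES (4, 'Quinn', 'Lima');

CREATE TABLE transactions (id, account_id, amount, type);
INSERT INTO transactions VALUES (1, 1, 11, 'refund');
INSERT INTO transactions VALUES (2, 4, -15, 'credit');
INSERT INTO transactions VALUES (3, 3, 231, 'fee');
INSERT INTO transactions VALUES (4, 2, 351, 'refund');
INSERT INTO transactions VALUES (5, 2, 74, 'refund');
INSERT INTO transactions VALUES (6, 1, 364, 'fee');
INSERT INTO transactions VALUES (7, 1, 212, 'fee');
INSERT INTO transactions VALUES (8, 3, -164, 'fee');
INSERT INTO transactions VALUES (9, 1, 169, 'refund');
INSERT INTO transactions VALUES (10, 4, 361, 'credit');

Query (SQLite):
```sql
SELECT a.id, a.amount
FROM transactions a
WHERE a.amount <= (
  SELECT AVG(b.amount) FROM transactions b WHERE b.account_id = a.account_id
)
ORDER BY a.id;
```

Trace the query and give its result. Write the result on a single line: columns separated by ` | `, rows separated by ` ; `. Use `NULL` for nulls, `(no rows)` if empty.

1 | 11 ; 2 | -15 ; 5 | 74 ; 8 | -164 ; 9 | 169

For each transactions row a, compute AVG(amount) over rows sharing a.account_id.
Keep row a if a.amount <= that per-group AVG.
  account_id=1: AVG(amount) = 189.0
  account_id=2: AVG(amount) = 212.5
  account_id=3: AVG(amount) = 33.5
  account_id=4: AVG(amount) = 173.0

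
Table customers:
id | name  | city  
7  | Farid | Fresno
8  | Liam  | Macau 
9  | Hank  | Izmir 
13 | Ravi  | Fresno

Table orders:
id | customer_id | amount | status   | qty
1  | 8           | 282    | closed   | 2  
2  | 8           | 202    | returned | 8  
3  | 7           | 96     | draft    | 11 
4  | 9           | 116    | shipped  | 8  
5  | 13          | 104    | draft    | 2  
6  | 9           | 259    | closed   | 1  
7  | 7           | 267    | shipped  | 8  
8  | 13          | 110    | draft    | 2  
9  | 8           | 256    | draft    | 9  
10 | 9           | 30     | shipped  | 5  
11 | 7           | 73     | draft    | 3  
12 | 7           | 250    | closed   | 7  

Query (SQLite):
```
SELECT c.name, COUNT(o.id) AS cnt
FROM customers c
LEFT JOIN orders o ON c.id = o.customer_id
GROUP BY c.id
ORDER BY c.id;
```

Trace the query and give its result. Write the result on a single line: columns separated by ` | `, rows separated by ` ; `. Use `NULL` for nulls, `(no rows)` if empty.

Farid | 4 ; Liam | 3 ; Hank | 3 ; Ravi | 2

LEFT JOIN keeps every customers row; unmatched ones get NULL for orders columns.
Group by customers.id and compute COUNT(o.id). COUNT(col) of an all-NULL group is 0.
  7: ids {3, 7, 11, 12} → COUNT(o.id)=4
  8: ids {1, 2, 9} → COUNT(o.id)=3
  9: ids {4, 6, 10} → COUNT(o.id)=3
  13: ids {5, 8} → COUNT(o.id)=2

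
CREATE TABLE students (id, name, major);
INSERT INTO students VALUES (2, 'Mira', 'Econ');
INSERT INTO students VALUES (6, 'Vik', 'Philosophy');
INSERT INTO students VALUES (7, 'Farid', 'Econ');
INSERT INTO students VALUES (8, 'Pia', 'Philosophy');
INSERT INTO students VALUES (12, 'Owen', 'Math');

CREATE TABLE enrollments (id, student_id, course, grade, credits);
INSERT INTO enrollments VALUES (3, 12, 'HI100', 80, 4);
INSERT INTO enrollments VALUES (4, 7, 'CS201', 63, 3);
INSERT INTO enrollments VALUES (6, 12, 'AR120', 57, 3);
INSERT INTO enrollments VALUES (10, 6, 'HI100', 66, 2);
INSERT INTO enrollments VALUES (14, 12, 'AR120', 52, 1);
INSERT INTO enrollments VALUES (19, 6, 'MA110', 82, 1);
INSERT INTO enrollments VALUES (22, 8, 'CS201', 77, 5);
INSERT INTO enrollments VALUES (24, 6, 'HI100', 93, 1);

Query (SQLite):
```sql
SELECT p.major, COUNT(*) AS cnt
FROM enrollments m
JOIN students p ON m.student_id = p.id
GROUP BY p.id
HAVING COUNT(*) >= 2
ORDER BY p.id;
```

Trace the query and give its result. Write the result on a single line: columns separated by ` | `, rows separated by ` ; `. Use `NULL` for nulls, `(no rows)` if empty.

Join each enrollments row to its students via student_id.
Group joined rows by students.id; compute COUNT(*) per group.
HAVING: keep groups with count ≥ 2.
  6: ids {10, 19, 24} → COUNT(*)=3
  7: ids {4} → COUNT(*)=1
  8: ids {22} → COUNT(*)=1
  12: ids {3, 6, 14} → COUNT(*)=3

Philosophy | 3 ; Math | 3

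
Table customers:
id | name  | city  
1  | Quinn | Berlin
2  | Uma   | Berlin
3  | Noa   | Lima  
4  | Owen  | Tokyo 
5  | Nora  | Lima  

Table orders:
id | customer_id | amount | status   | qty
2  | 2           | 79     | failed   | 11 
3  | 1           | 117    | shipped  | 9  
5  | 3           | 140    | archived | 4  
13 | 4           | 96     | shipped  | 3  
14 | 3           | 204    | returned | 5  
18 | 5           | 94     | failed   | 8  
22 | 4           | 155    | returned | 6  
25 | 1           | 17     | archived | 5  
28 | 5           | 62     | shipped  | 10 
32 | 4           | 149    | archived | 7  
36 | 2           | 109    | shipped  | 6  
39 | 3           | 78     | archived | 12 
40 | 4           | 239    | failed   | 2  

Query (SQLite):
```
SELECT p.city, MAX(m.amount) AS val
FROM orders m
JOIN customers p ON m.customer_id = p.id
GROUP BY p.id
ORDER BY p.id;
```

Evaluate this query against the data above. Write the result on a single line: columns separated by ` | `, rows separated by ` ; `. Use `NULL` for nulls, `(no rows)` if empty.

Berlin | 117 ; Berlin | 109 ; Lima | 204 ; Tokyo | 239 ; Lima | 94

Join each orders row to its customers via customer_id.
Group joined rows by customers.id; compute MAX(m.amount) per group.
  1: ids {3, 25} → MAX(m.amount)=117
  2: ids {2, 36} → MAX(m.amount)=109
  3: ids {5, 14, 39} → MAX(m.amount)=204
  4: ids {13, 22, 32, 40} → MAX(m.amount)=239
  5: ids {18, 28} → MAX(m.amount)=94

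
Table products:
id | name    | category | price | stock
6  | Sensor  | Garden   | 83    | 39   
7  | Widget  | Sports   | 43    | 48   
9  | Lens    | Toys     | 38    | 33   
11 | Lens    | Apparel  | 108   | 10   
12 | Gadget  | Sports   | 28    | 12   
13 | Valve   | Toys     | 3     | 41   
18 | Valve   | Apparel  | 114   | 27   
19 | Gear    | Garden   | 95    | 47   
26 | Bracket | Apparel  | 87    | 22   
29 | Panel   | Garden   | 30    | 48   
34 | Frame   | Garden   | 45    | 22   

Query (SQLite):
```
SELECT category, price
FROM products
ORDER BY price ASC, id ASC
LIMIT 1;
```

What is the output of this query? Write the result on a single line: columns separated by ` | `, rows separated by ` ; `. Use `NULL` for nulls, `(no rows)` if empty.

Toys | 3

Sort by price asc, tiebreak id asc: (3, id=13), (28, id=12), (30, id=29), (38, id=9) …. Take first 1.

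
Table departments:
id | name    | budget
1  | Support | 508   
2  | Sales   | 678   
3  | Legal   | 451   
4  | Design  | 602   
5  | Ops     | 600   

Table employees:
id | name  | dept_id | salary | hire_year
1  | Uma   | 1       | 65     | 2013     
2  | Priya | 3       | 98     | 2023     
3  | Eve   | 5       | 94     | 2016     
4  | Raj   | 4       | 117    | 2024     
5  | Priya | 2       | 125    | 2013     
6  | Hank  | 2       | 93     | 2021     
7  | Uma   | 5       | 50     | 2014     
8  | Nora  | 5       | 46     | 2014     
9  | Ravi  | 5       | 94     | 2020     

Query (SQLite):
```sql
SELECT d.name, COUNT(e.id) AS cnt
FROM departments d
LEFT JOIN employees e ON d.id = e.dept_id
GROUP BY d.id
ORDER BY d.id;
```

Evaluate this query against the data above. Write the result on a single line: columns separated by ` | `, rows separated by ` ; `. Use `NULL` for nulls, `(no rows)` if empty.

LEFT JOIN keeps every departments row; unmatched ones get NULL for employees columns.
Group by departments.id and compute COUNT(e.id). COUNT(col) of an all-NULL group is 0.
  1: ids {1} → COUNT(e.id)=1
  2: ids {5, 6} → COUNT(e.id)=2
  3: ids {2} → COUNT(e.id)=1
  4: ids {4} → COUNT(e.id)=1
  5: ids {3, 7, 8, 9} → COUNT(e.id)=4

Support | 1 ; Sales | 2 ; Legal | 1 ; Design | 1 ; Ops | 4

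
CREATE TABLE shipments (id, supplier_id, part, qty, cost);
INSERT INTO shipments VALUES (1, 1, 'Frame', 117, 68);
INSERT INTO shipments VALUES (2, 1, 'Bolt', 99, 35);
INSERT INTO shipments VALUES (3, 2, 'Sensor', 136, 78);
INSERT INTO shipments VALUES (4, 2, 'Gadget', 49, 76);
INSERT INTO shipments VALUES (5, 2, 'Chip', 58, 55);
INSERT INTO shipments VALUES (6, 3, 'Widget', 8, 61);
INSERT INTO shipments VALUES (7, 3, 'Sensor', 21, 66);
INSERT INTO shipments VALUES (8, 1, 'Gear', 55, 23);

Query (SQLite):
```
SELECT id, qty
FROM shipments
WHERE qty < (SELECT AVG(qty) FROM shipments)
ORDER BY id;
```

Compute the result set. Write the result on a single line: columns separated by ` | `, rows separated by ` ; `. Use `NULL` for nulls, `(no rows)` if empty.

4 | 49 ; 5 | 58 ; 6 | 8 ; 7 | 21 ; 8 | 55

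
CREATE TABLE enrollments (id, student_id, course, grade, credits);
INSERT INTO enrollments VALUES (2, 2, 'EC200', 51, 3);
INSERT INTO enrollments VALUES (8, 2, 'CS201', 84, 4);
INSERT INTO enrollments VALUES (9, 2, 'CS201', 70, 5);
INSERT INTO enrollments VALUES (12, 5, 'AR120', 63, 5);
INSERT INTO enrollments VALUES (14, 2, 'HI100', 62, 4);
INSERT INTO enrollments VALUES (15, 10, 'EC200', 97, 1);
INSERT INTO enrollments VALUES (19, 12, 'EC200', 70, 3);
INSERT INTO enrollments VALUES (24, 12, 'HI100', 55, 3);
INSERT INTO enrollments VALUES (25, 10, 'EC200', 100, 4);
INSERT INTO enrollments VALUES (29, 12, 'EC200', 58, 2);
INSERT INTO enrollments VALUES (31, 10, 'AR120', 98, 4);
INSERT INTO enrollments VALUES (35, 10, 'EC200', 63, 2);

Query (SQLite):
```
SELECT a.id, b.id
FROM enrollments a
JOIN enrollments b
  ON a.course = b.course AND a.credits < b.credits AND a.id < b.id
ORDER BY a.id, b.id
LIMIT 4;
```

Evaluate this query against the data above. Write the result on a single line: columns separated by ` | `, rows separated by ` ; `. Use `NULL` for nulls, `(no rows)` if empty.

Pairs (a,b) with same course, a.credits < b.credits, a.id < b.id.
course groups: AR120:{12,31} CS201:{8,9} EC200:{2,15,19,25,29,35} HI100:{14,24}
Ordered by (a.id, b.id); first 4.

2 | 25 ; 8 | 9 ; 15 | 19 ; 15 | 25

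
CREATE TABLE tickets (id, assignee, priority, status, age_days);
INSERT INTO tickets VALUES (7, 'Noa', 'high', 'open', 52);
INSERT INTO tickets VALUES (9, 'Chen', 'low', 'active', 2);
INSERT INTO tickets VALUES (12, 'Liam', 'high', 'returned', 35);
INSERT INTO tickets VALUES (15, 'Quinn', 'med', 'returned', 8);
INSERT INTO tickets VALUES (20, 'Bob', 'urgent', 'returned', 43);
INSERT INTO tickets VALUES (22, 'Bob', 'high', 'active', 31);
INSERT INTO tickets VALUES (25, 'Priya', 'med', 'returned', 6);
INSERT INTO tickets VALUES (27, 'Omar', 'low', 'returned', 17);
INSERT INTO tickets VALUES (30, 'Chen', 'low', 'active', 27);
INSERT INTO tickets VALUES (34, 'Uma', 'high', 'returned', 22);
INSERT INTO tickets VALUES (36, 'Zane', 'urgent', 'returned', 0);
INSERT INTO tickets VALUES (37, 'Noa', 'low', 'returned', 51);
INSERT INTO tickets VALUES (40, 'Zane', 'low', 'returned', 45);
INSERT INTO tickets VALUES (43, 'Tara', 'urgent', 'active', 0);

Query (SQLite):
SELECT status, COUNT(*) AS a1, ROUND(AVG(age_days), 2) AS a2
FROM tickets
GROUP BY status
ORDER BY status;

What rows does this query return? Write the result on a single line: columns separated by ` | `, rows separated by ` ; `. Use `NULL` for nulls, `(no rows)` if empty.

active | 4 | 15 ; open | 1 | 52 ; returned | 9 | 25.22

Group tickets by status.
Per group compute: COUNT(*), ROUND(AVG(age_days), 2).
  active: ids {9, 22, 30, 43} → COUNT(*)=4, ROUND(AVG(age_days), 2)=15
  open: ids {7} → COUNT(*)=1, ROUND(AVG(age_days), 2)=52
  returned: ids {12, 15, 20, 25, 27, 34, 36, 37, 40} → COUNT(*)=9, ROUND(AVG(age_days), 2)=25.22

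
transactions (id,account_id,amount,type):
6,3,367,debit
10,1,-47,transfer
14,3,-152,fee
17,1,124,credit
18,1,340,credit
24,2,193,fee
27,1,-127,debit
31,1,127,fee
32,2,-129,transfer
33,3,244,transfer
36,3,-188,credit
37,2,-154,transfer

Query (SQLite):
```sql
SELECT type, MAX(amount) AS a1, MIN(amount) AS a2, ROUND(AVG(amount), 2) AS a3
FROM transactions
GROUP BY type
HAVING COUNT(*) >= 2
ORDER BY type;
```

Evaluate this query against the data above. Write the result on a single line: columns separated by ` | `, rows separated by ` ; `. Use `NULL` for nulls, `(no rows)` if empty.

Group transactions by type.
Per group compute: MAX(amount), MIN(amount), ROUND(AVG(amount), 2).
HAVING: drop groups with fewer than 2 rows.
  credit: ids {17, 18, 36} → MAX(amount)=340, MIN(amount)=-188, ROUND(AVG(amount), 2)=92
  debit: ids {6, 27} → MAX(amount)=367, MIN(amount)=-127, ROUND(AVG(amount), 2)=120
  fee: ids {14, 24, 31} → MAX(amount)=193, MIN(amount)=-152, ROUND(AVG(amount), 2)=56
  transfer: ids {10, 32, 33, 37} → MAX(amount)=244, MIN(amount)=-154, ROUND(AVG(amount), 2)=-21.5

credit | 340 | -188 | 92 ; debit | 367 | -127 | 120 ; fee | 193 | -152 | 56 ; transfer | 244 | -154 | -21.5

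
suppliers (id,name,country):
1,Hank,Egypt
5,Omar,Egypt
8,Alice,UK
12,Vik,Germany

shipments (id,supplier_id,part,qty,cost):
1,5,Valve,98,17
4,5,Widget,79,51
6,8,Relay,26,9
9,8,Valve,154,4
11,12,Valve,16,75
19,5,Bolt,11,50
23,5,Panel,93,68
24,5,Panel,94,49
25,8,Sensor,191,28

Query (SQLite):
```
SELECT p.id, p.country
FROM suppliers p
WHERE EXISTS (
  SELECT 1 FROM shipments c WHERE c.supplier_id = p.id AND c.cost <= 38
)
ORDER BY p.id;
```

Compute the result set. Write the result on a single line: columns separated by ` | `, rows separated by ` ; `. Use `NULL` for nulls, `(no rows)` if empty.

For each suppliers row, check whether any shipments with matching supplier_id has cost <= 38.
Keep rows where that is true.

5 | Egypt ; 8 | UK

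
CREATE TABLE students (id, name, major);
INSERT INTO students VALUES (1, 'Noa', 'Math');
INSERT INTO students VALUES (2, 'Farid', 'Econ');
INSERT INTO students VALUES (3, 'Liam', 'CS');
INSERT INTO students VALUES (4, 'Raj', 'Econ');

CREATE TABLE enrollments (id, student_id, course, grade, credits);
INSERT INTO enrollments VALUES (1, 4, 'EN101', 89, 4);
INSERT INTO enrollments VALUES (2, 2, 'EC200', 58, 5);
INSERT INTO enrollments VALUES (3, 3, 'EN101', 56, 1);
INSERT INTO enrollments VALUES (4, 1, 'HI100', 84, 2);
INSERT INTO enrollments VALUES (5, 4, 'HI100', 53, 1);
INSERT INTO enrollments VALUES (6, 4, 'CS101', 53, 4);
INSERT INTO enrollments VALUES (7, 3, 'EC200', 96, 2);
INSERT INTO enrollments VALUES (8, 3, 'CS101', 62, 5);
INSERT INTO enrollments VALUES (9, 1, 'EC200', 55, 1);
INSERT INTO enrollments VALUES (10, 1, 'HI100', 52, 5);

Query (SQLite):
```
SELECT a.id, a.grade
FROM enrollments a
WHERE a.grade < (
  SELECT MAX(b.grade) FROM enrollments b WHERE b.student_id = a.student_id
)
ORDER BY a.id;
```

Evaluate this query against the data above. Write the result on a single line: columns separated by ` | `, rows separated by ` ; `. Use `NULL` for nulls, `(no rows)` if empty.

For each enrollments row a, compute MAX(grade) over rows sharing a.student_id.
Keep row a if a.grade < that per-group MAX.
  student_id=1: MAX(grade) = 84
  student_id=2: MAX(grade) = 58
  student_id=3: MAX(grade) = 96
  student_id=4: MAX(grade) = 89

3 | 56 ; 5 | 53 ; 6 | 53 ; 8 | 62 ; 9 | 55 ; 10 | 52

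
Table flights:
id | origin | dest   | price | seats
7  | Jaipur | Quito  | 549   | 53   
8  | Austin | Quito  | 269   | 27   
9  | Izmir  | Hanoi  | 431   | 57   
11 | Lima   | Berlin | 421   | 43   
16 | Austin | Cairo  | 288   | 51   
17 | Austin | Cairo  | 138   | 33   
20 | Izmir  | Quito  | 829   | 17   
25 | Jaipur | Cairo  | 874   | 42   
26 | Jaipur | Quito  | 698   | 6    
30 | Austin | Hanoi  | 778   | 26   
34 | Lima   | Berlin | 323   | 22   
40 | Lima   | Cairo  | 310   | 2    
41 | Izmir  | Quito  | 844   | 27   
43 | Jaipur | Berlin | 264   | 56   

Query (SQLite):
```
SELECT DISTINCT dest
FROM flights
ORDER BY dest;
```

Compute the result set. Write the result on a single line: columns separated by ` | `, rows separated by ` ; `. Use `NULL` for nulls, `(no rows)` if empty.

Collect distinct dest values from flights.

Berlin ; Cairo ; Hanoi ; Quito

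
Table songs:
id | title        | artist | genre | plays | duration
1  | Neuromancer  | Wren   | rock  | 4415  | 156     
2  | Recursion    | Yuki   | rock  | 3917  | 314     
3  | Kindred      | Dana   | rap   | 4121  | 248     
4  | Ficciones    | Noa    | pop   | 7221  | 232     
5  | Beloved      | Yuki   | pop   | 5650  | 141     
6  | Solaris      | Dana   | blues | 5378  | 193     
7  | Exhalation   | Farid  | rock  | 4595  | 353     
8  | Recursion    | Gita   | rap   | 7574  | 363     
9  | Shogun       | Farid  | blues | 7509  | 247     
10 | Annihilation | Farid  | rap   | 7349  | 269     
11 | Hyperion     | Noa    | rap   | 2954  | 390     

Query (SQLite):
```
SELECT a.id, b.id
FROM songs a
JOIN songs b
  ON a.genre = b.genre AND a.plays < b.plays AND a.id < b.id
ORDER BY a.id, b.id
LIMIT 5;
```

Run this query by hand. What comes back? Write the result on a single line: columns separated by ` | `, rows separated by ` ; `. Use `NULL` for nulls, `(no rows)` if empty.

Pairs (a,b) with same genre, a.plays < b.plays, a.id < b.id.
genre groups: blues:{6,9} pop:{4,5} rap:{3,8,10,11} rock:{1,2,7}
Ordered by (a.id, b.id); first 5.

1 | 7 ; 2 | 7 ; 3 | 8 ; 3 | 10 ; 6 | 9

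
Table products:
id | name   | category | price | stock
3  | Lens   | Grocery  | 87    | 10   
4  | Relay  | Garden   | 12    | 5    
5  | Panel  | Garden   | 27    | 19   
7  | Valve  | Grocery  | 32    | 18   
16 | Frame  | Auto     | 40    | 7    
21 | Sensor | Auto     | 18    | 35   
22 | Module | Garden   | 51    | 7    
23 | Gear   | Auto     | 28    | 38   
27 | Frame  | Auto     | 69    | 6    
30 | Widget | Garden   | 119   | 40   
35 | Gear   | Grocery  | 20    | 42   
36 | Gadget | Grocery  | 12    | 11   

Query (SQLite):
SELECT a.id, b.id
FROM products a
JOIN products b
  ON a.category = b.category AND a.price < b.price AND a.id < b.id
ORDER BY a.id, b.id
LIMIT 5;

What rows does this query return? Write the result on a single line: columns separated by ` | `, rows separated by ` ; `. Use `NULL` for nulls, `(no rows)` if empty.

Pairs (a,b) with same category, a.price < b.price, a.id < b.id.
category groups: Auto:{16,21,23,27} Garden:{4,5,22,30} Grocery:{3,7,35,36}
Ordered by (a.id, b.id); first 5.

4 | 5 ; 4 | 22 ; 4 | 30 ; 5 | 22 ; 5 | 30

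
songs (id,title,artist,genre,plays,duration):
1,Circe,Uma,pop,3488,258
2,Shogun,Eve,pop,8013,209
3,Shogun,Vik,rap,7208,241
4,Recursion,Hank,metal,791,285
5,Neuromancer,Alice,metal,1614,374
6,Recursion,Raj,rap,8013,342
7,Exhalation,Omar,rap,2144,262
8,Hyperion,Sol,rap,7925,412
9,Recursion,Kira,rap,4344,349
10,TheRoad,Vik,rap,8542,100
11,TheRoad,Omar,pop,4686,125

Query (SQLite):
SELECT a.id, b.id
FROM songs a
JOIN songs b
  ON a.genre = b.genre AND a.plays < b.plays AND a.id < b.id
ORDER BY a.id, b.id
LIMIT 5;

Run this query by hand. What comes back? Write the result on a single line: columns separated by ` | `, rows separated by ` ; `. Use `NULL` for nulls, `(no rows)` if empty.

Pairs (a,b) with same genre, a.plays < b.plays, a.id < b.id.
genre groups: metal:{4,5} pop:{1,2,11} rap:{3,6,7,8,9,10}
Ordered by (a.id, b.id); first 5.

1 | 2 ; 1 | 11 ; 3 | 6 ; 3 | 8 ; 3 | 10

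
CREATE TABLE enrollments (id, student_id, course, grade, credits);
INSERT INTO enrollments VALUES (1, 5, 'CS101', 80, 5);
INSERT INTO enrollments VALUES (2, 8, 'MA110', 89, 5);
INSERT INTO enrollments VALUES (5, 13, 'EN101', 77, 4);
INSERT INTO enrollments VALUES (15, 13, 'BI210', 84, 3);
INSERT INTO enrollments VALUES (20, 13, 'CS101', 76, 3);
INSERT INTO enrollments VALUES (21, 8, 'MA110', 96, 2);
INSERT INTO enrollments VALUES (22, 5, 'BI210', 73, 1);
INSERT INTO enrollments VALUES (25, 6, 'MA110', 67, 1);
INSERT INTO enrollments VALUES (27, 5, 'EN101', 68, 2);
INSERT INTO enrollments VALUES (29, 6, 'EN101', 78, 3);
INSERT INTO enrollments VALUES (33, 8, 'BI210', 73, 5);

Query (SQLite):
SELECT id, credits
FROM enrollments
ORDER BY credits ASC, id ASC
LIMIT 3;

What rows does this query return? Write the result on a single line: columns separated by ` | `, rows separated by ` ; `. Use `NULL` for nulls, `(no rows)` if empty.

22 | 1 ; 25 | 1 ; 21 | 2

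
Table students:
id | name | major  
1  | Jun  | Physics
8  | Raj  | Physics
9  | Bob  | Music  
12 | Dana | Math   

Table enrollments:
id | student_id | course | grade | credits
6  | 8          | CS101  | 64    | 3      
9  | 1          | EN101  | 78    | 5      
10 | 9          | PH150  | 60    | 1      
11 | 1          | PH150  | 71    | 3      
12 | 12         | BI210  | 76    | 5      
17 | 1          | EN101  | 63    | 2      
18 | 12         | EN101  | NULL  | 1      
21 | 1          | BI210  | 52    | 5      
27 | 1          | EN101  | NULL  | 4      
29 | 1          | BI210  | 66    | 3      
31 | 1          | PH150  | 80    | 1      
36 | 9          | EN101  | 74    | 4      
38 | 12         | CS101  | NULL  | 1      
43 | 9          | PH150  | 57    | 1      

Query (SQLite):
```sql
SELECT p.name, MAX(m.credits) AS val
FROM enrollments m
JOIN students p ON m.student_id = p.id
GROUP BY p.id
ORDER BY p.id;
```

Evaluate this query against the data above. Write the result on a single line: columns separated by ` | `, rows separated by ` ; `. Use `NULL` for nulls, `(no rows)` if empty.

Join each enrollments row to its students via student_id.
Group joined rows by students.id; compute MAX(m.credits) per group.
  1: ids {9, 11, 17, 21, 27, 29, 31} → MAX(m.credits)=5
  8: ids {6} → MAX(m.credits)=3
  9: ids {10, 36, 43} → MAX(m.credits)=4
  12: ids {12, 18, 38} → MAX(m.credits)=5

Jun | 5 ; Raj | 3 ; Bob | 4 ; Dana | 5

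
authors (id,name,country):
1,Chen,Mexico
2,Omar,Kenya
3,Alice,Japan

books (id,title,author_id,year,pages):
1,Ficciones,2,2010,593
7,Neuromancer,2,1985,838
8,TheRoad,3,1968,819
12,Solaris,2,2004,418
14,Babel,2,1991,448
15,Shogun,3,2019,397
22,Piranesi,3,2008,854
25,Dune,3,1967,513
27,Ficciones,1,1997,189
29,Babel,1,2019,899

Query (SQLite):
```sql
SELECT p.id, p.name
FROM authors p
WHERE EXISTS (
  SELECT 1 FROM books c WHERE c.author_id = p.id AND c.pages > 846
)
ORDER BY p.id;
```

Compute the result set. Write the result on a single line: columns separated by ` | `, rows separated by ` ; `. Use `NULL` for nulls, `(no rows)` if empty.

For each authors row, check whether any books with matching author_id has pages > 846.
Keep rows where that is true.

1 | Chen ; 3 | Alice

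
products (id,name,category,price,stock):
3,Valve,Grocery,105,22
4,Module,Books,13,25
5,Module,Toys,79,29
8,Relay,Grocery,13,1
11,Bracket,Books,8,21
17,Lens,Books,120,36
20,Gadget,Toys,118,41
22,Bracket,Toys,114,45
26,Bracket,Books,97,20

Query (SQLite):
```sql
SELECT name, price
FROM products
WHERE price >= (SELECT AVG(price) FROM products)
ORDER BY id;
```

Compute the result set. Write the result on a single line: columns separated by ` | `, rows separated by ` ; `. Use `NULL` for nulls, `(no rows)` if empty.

Scalar subquery: AVG(price) over all products rows = 74.111111 (≈; comparison uses full precision).
Keep rows where price >= that value.

Valve | 105 ; Module | 79 ; Lens | 120 ; Gadget | 118 ; Bracket | 114 ; Bracket | 97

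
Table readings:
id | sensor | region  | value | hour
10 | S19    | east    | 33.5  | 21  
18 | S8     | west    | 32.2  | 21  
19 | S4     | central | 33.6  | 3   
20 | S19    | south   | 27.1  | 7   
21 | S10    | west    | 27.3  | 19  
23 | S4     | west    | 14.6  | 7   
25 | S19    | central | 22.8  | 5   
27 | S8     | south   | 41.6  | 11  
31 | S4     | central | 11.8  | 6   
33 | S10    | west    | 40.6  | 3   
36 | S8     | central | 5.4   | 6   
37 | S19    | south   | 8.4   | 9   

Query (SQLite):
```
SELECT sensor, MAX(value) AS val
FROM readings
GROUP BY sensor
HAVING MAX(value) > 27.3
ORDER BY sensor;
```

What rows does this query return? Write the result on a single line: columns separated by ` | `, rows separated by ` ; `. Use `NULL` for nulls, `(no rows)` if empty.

S10 | 40.6 ; S19 | 33.5 ; S4 | 33.6 ; S8 | 41.6

Partition readings by sensor; compute MAX(value) within each group.
HAVING: keep groups where MAX(value) > 27.3.
  S10: ids {21, 33} → MAX(value)=40.6
  S19: ids {10, 20, 25, 37} → MAX(value)=33.5
  S4: ids {19, 23, 31} → MAX(value)=33.6
  S8: ids {18, 27, 36} → MAX(value)=41.6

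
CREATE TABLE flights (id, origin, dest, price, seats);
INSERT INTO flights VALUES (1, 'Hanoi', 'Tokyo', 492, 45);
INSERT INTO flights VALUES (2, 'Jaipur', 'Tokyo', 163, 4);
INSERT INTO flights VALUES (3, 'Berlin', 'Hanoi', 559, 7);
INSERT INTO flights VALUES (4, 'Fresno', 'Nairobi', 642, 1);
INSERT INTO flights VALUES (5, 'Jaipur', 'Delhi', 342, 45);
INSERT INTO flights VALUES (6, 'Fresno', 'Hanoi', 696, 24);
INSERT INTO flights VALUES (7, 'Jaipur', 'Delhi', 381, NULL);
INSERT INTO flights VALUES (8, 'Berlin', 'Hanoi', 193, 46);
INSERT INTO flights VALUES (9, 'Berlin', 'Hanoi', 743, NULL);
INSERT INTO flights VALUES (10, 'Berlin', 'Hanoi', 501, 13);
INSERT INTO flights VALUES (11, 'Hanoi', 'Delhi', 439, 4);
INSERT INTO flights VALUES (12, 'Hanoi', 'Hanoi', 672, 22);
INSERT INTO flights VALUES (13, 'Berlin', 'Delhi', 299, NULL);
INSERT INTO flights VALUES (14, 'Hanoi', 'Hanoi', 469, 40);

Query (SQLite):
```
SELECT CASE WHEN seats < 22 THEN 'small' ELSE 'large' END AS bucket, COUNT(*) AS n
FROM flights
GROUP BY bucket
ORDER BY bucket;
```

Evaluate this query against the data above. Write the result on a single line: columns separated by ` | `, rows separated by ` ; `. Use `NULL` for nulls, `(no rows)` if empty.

large | 9 ; small | 5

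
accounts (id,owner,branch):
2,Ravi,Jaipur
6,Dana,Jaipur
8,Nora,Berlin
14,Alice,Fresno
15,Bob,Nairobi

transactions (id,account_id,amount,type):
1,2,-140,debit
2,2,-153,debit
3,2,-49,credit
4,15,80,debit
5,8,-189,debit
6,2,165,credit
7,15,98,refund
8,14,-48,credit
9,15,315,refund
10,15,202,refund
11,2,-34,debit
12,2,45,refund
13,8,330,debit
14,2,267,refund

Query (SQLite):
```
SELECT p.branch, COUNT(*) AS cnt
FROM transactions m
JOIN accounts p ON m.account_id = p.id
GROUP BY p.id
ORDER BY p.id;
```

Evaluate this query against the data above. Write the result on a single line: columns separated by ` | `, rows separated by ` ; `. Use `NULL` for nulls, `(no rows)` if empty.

Join each transactions row to its accounts via account_id.
Group joined rows by accounts.id; compute COUNT(*) per group.
  2: ids {1, 2, 3, 6, 11, 12, 14} → COUNT(*)=7
  8: ids {5, 13} → COUNT(*)=2
  14: ids {8} → COUNT(*)=1
  15: ids {4, 7, 9, 10} → COUNT(*)=4

Jaipur | 7 ; Berlin | 2 ; Fresno | 1 ; Nairobi | 4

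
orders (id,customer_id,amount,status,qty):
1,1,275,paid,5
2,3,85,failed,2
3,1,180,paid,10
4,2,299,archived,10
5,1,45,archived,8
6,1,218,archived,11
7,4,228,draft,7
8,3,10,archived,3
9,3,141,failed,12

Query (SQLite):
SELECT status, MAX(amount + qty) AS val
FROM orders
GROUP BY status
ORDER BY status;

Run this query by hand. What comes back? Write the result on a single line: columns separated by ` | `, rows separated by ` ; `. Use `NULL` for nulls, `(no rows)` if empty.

For each row compute amount + qty.
Group by status; take MAX of the expression per group.
  archived: ids {4, 5, 6, 8} → MAX(amount + qty)=309
  draft: ids {7} → MAX(amount + qty)=235
  failed: ids {2, 9} → MAX(amount + qty)=153
  paid: ids {1, 3} → MAX(amount + qty)=280

archived | 309 ; draft | 235 ; failed | 153 ; paid | 280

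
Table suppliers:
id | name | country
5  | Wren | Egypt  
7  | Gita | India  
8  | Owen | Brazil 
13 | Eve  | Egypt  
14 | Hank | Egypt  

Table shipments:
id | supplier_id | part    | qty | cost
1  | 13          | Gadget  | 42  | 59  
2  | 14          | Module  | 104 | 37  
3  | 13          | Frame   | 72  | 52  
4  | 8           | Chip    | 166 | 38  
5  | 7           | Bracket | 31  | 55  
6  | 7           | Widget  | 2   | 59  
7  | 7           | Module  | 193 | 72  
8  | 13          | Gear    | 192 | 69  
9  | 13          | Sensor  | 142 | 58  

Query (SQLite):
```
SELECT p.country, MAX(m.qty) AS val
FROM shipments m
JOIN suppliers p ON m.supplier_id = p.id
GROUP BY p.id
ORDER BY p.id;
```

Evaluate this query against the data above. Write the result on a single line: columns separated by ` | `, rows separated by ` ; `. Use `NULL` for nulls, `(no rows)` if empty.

India | 193 ; Brazil | 166 ; Egypt | 192 ; Egypt | 104

Join each shipments row to its suppliers via supplier_id.
Group joined rows by suppliers.id; compute MAX(m.qty) per group.
  7: ids {5, 6, 7} → MAX(m.qty)=193
  8: ids {4} → MAX(m.qty)=166
  13: ids {1, 3, 8, 9} → MAX(m.qty)=192
  14: ids {2} → MAX(m.qty)=104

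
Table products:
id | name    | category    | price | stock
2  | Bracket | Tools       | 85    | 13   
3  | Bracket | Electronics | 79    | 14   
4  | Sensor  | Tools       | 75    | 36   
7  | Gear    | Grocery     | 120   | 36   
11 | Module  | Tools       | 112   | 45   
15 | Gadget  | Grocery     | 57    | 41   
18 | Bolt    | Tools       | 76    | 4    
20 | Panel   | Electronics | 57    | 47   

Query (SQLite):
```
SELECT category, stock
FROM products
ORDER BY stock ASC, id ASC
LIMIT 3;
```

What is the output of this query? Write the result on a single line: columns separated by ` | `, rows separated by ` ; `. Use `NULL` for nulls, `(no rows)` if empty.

Tools | 4 ; Tools | 13 ; Electronics | 14

Sort by stock asc, tiebreak id asc: (4, id=18), (13, id=2), (14, id=3), (36, id=4), (36, id=7), (41, id=15) …. Take first 3.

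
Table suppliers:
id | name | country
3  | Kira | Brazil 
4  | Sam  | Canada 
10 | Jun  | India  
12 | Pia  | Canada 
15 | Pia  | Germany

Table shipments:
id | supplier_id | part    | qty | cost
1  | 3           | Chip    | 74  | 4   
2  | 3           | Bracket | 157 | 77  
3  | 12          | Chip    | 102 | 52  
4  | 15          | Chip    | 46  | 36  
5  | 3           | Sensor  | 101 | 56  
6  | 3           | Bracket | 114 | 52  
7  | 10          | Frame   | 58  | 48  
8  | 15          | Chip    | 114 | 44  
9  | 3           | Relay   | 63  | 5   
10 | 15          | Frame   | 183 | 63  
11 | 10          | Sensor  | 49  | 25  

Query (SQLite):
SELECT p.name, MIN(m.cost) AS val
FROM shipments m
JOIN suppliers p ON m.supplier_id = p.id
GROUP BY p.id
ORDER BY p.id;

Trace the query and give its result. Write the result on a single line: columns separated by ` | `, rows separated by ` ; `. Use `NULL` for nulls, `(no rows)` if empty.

Kira | 4 ; Jun | 25 ; Pia | 52 ; Pia | 36

Join each shipments row to its suppliers via supplier_id.
Group joined rows by suppliers.id; compute MIN(m.cost) per group.
  3: ids {1, 2, 5, 6, 9} → MIN(m.cost)=4
  10: ids {7, 11} → MIN(m.cost)=25
  12: ids {3} → MIN(m.cost)=52
  15: ids {4, 8, 10} → MIN(m.cost)=36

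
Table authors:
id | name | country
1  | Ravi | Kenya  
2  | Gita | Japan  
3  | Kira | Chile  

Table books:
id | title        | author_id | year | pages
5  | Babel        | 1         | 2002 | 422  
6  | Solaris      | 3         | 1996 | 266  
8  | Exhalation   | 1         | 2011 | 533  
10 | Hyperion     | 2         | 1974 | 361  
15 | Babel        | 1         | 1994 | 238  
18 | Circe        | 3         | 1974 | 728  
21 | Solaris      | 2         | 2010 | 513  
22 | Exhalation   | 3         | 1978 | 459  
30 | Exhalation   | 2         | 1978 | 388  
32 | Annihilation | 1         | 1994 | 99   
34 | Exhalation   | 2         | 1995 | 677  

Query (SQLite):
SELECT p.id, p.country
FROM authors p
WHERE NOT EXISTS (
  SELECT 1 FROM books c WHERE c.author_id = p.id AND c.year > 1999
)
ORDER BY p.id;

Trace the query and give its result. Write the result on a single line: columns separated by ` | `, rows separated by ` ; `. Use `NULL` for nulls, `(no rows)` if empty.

3 | Chile

For each authors row, check whether any books with matching author_id has year > 1999.
Keep rows where that is false.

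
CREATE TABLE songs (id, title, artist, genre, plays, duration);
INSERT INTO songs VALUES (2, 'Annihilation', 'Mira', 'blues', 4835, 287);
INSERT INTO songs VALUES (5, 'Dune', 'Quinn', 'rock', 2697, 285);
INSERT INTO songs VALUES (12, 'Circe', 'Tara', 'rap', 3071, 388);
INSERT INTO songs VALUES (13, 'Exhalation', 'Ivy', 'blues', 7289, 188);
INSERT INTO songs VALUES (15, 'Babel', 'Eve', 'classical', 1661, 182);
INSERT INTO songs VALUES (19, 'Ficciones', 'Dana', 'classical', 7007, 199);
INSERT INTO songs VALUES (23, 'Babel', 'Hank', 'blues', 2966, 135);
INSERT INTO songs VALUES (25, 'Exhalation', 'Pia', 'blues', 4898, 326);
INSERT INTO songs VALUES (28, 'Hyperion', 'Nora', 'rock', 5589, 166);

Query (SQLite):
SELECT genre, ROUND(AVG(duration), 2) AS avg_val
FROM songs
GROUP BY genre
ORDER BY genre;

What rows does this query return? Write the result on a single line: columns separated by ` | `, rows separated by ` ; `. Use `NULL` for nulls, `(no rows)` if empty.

Partition songs by genre; compute ROUND(AVG(duration), 2) within each group.
  blues: ids {2, 13, 23, 25} → ROUND(AVG(duration), 2)=234
  classical: ids {15, 19} → ROUND(AVG(duration), 2)=190.5
  rap: ids {12} → ROUND(AVG(duration), 2)=388
  rock: ids {5, 28} → ROUND(AVG(duration), 2)=225.5

blues | 234 ; classical | 190.5 ; rap | 388 ; rock | 225.5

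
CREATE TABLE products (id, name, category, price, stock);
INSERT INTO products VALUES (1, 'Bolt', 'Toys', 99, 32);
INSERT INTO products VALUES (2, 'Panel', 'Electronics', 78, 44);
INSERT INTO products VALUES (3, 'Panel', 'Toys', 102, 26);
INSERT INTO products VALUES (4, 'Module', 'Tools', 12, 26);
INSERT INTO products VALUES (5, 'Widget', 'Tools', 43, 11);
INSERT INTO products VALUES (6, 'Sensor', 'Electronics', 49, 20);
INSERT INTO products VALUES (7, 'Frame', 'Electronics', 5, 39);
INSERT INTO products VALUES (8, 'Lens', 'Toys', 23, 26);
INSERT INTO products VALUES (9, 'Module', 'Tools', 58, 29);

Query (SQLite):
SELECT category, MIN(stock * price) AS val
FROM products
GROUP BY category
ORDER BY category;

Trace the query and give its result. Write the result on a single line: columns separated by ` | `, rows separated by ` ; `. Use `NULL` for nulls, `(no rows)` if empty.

For each row compute stock * price.
Group by category; take MIN of the expression per group.
  Electronics: ids {2, 6, 7} → MIN(stock * price)=195
  Tools: ids {4, 5, 9} → MIN(stock * price)=312
  Toys: ids {1, 3, 8} → MIN(stock * price)=598

Electronics | 195 ; Tools | 312 ; Toys | 598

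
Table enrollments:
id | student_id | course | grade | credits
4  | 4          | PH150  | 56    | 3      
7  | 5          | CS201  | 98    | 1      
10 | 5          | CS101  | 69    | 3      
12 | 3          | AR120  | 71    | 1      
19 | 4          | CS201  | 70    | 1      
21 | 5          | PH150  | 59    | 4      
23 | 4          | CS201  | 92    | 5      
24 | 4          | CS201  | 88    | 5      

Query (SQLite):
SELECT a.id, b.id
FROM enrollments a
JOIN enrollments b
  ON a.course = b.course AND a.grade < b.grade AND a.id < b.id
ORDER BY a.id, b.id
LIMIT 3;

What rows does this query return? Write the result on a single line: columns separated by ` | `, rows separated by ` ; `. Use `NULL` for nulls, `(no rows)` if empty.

Pairs (a,b) with same course, a.grade < b.grade, a.id < b.id.
course groups: AR120:{12} CS101:{10} CS201:{7,19,23,24} PH150:{4,21}
Ordered by (a.id, b.id); first 3.

4 | 21 ; 19 | 23 ; 19 | 24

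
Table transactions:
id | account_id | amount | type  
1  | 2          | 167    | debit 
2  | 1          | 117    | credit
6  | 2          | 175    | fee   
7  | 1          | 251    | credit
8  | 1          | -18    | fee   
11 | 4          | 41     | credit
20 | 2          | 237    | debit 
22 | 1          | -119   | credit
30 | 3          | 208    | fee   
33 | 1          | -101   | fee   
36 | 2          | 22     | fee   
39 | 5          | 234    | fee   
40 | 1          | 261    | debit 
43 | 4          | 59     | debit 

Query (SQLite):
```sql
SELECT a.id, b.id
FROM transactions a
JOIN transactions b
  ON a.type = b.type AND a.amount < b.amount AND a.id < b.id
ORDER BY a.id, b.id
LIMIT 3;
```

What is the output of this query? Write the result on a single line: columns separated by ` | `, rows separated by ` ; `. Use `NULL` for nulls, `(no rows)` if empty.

Pairs (a,b) with same type, a.amount < b.amount, a.id < b.id.
type groups: credit:{2,7,11,22} debit:{1,20,40,43} fee:{6,8,30,33,36,39}
Ordered by (a.id, b.id); first 3.

1 | 20 ; 1 | 40 ; 2 | 7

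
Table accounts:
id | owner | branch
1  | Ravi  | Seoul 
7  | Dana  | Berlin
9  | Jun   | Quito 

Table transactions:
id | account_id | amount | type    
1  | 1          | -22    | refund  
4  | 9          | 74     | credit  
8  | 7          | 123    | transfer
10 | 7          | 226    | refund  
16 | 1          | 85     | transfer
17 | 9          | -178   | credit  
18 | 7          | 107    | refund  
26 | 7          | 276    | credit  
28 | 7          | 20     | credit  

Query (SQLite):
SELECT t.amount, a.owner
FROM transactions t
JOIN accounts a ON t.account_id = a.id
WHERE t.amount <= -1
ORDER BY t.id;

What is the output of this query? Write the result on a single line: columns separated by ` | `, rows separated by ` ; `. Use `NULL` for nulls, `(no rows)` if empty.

-22 | Ravi ; -178 | Jun

Each transactions row matches the accounts row where account_id = accounts.id.
Then keep rows with t.amount <= -1.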